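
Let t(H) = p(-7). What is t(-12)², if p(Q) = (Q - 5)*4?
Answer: 2304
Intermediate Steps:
p(Q) = -20 + 4*Q (p(Q) = (-5 + Q)*4 = -20 + 4*Q)
t(H) = -48 (t(H) = -20 + 4*(-7) = -20 - 28 = -48)
t(-12)² = (-48)² = 2304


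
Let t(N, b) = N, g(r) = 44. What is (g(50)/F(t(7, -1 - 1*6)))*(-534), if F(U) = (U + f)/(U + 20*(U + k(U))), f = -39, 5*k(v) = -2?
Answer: 408243/4 ≈ 1.0206e+5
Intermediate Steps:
k(v) = -⅖ (k(v) = (⅕)*(-2) = -⅖)
F(U) = (-39 + U)/(-8 + 21*U) (F(U) = (U - 39)/(U + 20*(U - ⅖)) = (-39 + U)/(U + 20*(-⅖ + U)) = (-39 + U)/(U + (-8 + 20*U)) = (-39 + U)/(-8 + 21*U))
(g(50)/F(t(7, -1 - 1*6)))*(-534) = (44/(((-39 + 7)/(-8 + 21*7))))*(-534) = (44/((-32/(-8 + 147))))*(-534) = (44/((-32/139)))*(-534) = (44/(((1/139)*(-32))))*(-534) = (44/(-32/139))*(-534) = (44*(-139/32))*(-534) = -1529/8*(-534) = 408243/4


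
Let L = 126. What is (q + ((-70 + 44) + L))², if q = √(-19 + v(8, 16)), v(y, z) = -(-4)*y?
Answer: (100 + √13)² ≈ 10734.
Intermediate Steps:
v(y, z) = 4*y
q = √13 (q = √(-19 + 4*8) = √(-19 + 32) = √13 ≈ 3.6056)
(q + ((-70 + 44) + L))² = (√13 + ((-70 + 44) + 126))² = (√13 + (-26 + 126))² = (√13 + 100)² = (100 + √13)²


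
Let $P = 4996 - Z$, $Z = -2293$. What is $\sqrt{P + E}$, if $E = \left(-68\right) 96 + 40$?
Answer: $3 \sqrt{89} \approx 28.302$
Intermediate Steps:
$E = -6488$ ($E = -6528 + 40 = -6488$)
$P = 7289$ ($P = 4996 - -2293 = 4996 + 2293 = 7289$)
$\sqrt{P + E} = \sqrt{7289 - 6488} = \sqrt{801} = 3 \sqrt{89}$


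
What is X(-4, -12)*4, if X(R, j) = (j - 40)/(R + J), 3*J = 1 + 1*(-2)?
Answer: 48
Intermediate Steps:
J = -⅓ (J = (1 + 1*(-2))/3 = (1 - 2)/3 = (⅓)*(-1) = -⅓ ≈ -0.33333)
X(R, j) = (-40 + j)/(-⅓ + R) (X(R, j) = (j - 40)/(R - ⅓) = (-40 + j)/(-⅓ + R))
X(-4, -12)*4 = (3*(-40 - 12)/(-1 + 3*(-4)))*4 = (3*(-52)/(-1 - 12))*4 = (3*(-52)/(-13))*4 = (3*(-1/13)*(-52))*4 = 12*4 = 48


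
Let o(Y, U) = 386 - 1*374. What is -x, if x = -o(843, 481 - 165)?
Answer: 12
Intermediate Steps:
o(Y, U) = 12 (o(Y, U) = 386 - 374 = 12)
x = -12 (x = -1*12 = -12)
-x = -1*(-12) = 12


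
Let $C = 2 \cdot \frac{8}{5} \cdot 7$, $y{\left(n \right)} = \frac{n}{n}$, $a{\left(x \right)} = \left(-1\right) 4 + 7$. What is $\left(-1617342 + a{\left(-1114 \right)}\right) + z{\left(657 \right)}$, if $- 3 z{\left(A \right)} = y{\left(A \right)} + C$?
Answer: $- \frac{8086734}{5} \approx -1.6173 \cdot 10^{6}$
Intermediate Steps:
$a{\left(x \right)} = 3$ ($a{\left(x \right)} = -4 + 7 = 3$)
$y{\left(n \right)} = 1$
$C = \frac{112}{5}$ ($C = 2 \cdot 8 \cdot \frac{1}{5} \cdot 7 = 2 \cdot \frac{8}{5} \cdot 7 = \frac{16}{5} \cdot 7 = \frac{112}{5} \approx 22.4$)
$z{\left(A \right)} = - \frac{39}{5}$ ($z{\left(A \right)} = - \frac{1 + \frac{112}{5}}{3} = \left(- \frac{1}{3}\right) \frac{117}{5} = - \frac{39}{5}$)
$\left(-1617342 + a{\left(-1114 \right)}\right) + z{\left(657 \right)} = \left(-1617342 + 3\right) - \frac{39}{5} = -1617339 - \frac{39}{5} = - \frac{8086734}{5}$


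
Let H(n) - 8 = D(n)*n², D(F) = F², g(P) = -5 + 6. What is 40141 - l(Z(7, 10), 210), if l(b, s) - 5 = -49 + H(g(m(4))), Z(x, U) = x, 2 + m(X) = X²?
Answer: 40176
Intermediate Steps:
m(X) = -2 + X²
g(P) = 1
H(n) = 8 + n⁴ (H(n) = 8 + n²*n² = 8 + n⁴)
l(b, s) = -35 (l(b, s) = 5 + (-49 + (8 + 1⁴)) = 5 + (-49 + (8 + 1)) = 5 + (-49 + 9) = 5 - 40 = -35)
40141 - l(Z(7, 10), 210) = 40141 - 1*(-35) = 40141 + 35 = 40176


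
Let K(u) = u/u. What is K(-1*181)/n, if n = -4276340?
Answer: -1/4276340 ≈ -2.3384e-7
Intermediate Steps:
K(u) = 1
K(-1*181)/n = 1/(-4276340) = 1*(-1/4276340) = -1/4276340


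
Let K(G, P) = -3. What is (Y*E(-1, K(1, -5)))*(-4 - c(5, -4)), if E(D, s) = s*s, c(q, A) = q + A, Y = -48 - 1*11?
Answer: 2655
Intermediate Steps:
Y = -59 (Y = -48 - 11 = -59)
c(q, A) = A + q
E(D, s) = s**2
(Y*E(-1, K(1, -5)))*(-4 - c(5, -4)) = (-59*(-3)**2)*(-4 - (-4 + 5)) = (-59*9)*(-4 - 1*1) = -531*(-4 - 1) = -531*(-5) = 2655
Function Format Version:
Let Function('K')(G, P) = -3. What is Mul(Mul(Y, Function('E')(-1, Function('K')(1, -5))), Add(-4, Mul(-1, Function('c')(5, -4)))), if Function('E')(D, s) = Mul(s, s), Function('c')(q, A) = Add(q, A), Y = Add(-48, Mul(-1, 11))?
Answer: 2655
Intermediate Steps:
Y = -59 (Y = Add(-48, -11) = -59)
Function('c')(q, A) = Add(A, q)
Function('E')(D, s) = Pow(s, 2)
Mul(Mul(Y, Function('E')(-1, Function('K')(1, -5))), Add(-4, Mul(-1, Function('c')(5, -4)))) = Mul(Mul(-59, Pow(-3, 2)), Add(-4, Mul(-1, Add(-4, 5)))) = Mul(Mul(-59, 9), Add(-4, Mul(-1, 1))) = Mul(-531, Add(-4, -1)) = Mul(-531, -5) = 2655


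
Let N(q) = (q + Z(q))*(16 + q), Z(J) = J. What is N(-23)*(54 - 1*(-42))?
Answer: 30912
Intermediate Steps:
N(q) = 2*q*(16 + q) (N(q) = (q + q)*(16 + q) = (2*q)*(16 + q) = 2*q*(16 + q))
N(-23)*(54 - 1*(-42)) = (2*(-23)*(16 - 23))*(54 - 1*(-42)) = (2*(-23)*(-7))*(54 + 42) = 322*96 = 30912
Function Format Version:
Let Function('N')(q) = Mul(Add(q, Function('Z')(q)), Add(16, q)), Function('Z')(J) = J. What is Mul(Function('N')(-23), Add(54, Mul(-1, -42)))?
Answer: 30912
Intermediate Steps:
Function('N')(q) = Mul(2, q, Add(16, q)) (Function('N')(q) = Mul(Add(q, q), Add(16, q)) = Mul(Mul(2, q), Add(16, q)) = Mul(2, q, Add(16, q)))
Mul(Function('N')(-23), Add(54, Mul(-1, -42))) = Mul(Mul(2, -23, Add(16, -23)), Add(54, Mul(-1, -42))) = Mul(Mul(2, -23, -7), Add(54, 42)) = Mul(322, 96) = 30912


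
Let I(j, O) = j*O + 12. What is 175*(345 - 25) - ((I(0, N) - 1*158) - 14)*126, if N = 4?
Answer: 76160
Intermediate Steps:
I(j, O) = 12 + O*j (I(j, O) = O*j + 12 = 12 + O*j)
175*(345 - 25) - ((I(0, N) - 1*158) - 14)*126 = 175*(345 - 25) - (((12 + 4*0) - 1*158) - 14)*126 = 175*320 - (((12 + 0) - 158) - 14)*126 = 56000 - ((12 - 158) - 14)*126 = 56000 - (-146 - 14)*126 = 56000 - (-160)*126 = 56000 - 1*(-20160) = 56000 + 20160 = 76160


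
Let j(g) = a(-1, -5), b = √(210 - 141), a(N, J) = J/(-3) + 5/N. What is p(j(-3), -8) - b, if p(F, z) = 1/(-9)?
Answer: -⅑ - √69 ≈ -8.4177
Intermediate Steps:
a(N, J) = 5/N - J/3 (a(N, J) = J*(-⅓) + 5/N = -J/3 + 5/N = 5/N - J/3)
b = √69 ≈ 8.3066
j(g) = -10/3 (j(g) = 5/(-1) - ⅓*(-5) = 5*(-1) + 5/3 = -5 + 5/3 = -10/3)
p(F, z) = -⅑
p(j(-3), -8) - b = -⅑ - √69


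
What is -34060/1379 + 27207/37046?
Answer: -1224268307/51086434 ≈ -23.965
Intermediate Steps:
-34060/1379 + 27207/37046 = -1224268307/51086434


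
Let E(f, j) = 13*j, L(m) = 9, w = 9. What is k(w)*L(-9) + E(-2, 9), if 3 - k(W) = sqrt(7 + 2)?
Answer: 117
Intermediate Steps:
k(W) = 0 (k(W) = 3 - sqrt(7 + 2) = 3 - sqrt(9) = 3 - 1*3 = 3 - 3 = 0)
k(w)*L(-9) + E(-2, 9) = 0*9 + 13*9 = 0 + 117 = 117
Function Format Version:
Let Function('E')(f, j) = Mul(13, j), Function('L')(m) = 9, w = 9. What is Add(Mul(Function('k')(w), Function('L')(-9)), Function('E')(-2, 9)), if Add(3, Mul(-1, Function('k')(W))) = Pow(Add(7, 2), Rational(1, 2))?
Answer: 117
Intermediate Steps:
Function('k')(W) = 0 (Function('k')(W) = Add(3, Mul(-1, Pow(Add(7, 2), Rational(1, 2)))) = Add(3, Mul(-1, Pow(9, Rational(1, 2)))) = Add(3, Mul(-1, 3)) = Add(3, -3) = 0)
Add(Mul(Function('k')(w), Function('L')(-9)), Function('E')(-2, 9)) = Add(Mul(0, 9), Mul(13, 9)) = Add(0, 117) = 117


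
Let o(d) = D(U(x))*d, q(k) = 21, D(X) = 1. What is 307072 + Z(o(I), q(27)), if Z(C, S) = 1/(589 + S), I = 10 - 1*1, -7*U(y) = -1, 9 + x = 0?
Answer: 187313921/610 ≈ 3.0707e+5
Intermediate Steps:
x = -9 (x = -9 + 0 = -9)
U(y) = 1/7 (U(y) = -1/7*(-1) = 1/7)
I = 9 (I = 10 - 1 = 9)
o(d) = d (o(d) = 1*d = d)
307072 + Z(o(I), q(27)) = 307072 + 1/(589 + 21) = 307072 + 1/610 = 187313921/610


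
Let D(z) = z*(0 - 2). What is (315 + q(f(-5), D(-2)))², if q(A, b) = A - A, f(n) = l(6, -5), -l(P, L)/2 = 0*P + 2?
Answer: 99225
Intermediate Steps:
D(z) = -2*z (D(z) = z*(-2) = -2*z)
l(P, L) = -4 (l(P, L) = -2*(0*P + 2) = -2*(0 + 2) = -2*2 = -4)
f(n) = -4
q(A, b) = 0
(315 + q(f(-5), D(-2)))² = (315 + 0)² = 315² = 99225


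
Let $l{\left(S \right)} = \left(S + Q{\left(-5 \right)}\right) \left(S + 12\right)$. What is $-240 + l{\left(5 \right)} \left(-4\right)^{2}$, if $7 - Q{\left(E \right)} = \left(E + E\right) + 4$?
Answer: $4656$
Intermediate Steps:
$Q{\left(E \right)} = 3 - 2 E$ ($Q{\left(E \right)} = 7 - \left(\left(E + E\right) + 4\right) = 7 - \left(2 E + 4\right) = 7 - \left(4 + 2 E\right) = 3 - 2 E$)
$l{\left(S \right)} = \left(12 + S\right) \left(13 + S\right)$ ($l{\left(S \right)} = \left(S + \left(3 - -10\right)\right) \left(S + 12\right) = \left(S + \left(3 + 10\right)\right) \left(12 + S\right) = \left(S + 13\right) \left(12 + S\right) = \left(13 + S\right) \left(12 + S\right) = \left(12 + S\right) \left(13 + S\right)$)
$-240 + l{\left(5 \right)} \left(-4\right)^{2} = -240 + \left(156 + 5^{2} + 25 \cdot 5\right) \left(-4\right)^{2} = -240 + \left(156 + 25 + 125\right) 16 = -240 + 306 \cdot 16 = -240 + 4896 = 4656$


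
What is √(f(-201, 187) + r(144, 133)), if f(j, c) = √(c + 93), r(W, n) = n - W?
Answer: √(-11 + 2*√70) ≈ 2.3944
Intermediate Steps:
f(j, c) = √(93 + c)
√(f(-201, 187) + r(144, 133)) = √(√(93 + 187) + (133 - 1*144)) = √(√280 + (133 - 144)) = √(2*√70 - 11) = √(-11 + 2*√70)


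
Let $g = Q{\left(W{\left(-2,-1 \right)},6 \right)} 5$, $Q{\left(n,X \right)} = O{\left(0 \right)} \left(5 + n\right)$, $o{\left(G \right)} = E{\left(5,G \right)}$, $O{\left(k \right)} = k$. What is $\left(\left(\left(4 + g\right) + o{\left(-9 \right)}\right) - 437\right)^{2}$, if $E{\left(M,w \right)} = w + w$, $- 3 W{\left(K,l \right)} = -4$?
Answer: $203401$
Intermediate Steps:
$W{\left(K,l \right)} = \frac{4}{3}$ ($W{\left(K,l \right)} = \left(- \frac{1}{3}\right) \left(-4\right) = \frac{4}{3}$)
$E{\left(M,w \right)} = 2 w$
$o{\left(G \right)} = 2 G$
$Q{\left(n,X \right)} = 0$ ($Q{\left(n,X \right)} = 0 \left(5 + n\right) = 0$)
$g = 0$ ($g = 0 \cdot 5 = 0$)
$\left(\left(\left(4 + g\right) + o{\left(-9 \right)}\right) - 437\right)^{2} = \left(\left(\left(4 + 0\right) + 2 \left(-9\right)\right) - 437\right)^{2} = \left(\left(4 - 18\right) - 437\right)^{2} = \left(-14 - 437\right)^{2} = \left(-451\right)^{2} = 203401$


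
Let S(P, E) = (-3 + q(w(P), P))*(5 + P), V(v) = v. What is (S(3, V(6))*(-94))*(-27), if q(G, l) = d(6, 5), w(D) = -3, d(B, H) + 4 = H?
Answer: -40608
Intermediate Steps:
d(B, H) = -4 + H
q(G, l) = 1 (q(G, l) = -4 + 5 = 1)
S(P, E) = -10 - 2*P (S(P, E) = (-3 + 1)*(5 + P) = -2*(5 + P) = -10 - 2*P)
(S(3, V(6))*(-94))*(-27) = ((-10 - 2*3)*(-94))*(-27) = ((-10 - 6)*(-94))*(-27) = -16*(-94)*(-27) = 1504*(-27) = -40608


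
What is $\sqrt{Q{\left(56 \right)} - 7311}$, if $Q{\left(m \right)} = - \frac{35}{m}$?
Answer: $\frac{i \sqrt{116986}}{4} \approx 85.508 i$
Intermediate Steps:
$\sqrt{Q{\left(56 \right)} - 7311} = \sqrt{- \frac{35}{56} - 7311} = \sqrt{\left(-35\right) \frac{1}{56} - 7311} = \sqrt{- \frac{5}{8} - 7311} = \sqrt{- \frac{58493}{8}} = \frac{i \sqrt{116986}}{4}$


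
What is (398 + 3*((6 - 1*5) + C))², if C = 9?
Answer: 183184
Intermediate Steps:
(398 + 3*((6 - 1*5) + C))² = (398 + 3*((6 - 1*5) + 9))² = (398 + 3*((6 - 5) + 9))² = (398 + 3*(1 + 9))² = (398 + 3*10)² = (398 + 30)² = 428² = 183184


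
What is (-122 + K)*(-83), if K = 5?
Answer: 9711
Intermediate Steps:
(-122 + K)*(-83) = (-122 + 5)*(-83) = -117*(-83) = 9711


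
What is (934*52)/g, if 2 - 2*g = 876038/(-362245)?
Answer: 2199189395/100033 ≈ 21985.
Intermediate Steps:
g = 800264/362245 (g = 1 - 438019/(-362245) = 1 - 438019*(-1)/362245 = 1 - ½*(-876038/362245) = 1 + 438019/362245 = 800264/362245 ≈ 2.2092)
(934*52)/g = (934*52)/(800264/362245) = 48568*(362245/800264) = 2199189395/100033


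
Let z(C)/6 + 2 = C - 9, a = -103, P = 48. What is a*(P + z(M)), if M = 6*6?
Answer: -20394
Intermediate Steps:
M = 36
z(C) = -66 + 6*C (z(C) = -12 + 6*(C - 9) = -12 + 6*(-9 + C) = -12 + (-54 + 6*C) = -66 + 6*C)
a*(P + z(M)) = -103*(48 + (-66 + 6*36)) = -103*(48 + (-66 + 216)) = -103*(48 + 150) = -103*198 = -20394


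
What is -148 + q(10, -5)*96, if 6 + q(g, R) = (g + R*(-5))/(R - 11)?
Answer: -934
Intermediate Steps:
q(g, R) = -6 + (g - 5*R)/(-11 + R) (q(g, R) = -6 + (g + R*(-5))/(R - 11) = -6 + (g - 5*R)/(-11 + R))
-148 + q(10, -5)*96 = -148 + ((66 + 10 - 11*(-5))/(-11 - 5))*96 = -148 + ((66 + 10 + 55)/(-16))*96 = -148 - 1/16*131*96 = -148 - 131/16*96 = -148 - 786 = -934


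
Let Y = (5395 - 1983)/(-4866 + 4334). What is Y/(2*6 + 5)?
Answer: -853/2261 ≈ -0.37727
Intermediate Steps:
Y = -853/133 (Y = 3412/(-532) = 3412*(-1/532) = -853/133 ≈ -6.4135)
Y/(2*6 + 5) = -853/(133*(2*6 + 5)) = -853/(133*(12 + 5)) = -853/133/17 = -853/133*1/17 = -853/2261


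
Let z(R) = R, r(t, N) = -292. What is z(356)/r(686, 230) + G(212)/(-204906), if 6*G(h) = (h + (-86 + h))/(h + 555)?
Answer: -248298859/203660802 ≈ -1.2192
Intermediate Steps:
G(h) = (-86 + 2*h)/(6*(555 + h)) (G(h) = ((h + (-86 + h))/(h + 555))/6 = ((-86 + 2*h)/(555 + h))/6 = (-86 + 2*h)/(6*(555 + h)))
z(356)/r(686, 230) + G(212)/(-204906) = 356/(-292) + ((-43 + 212)/(3*(555 + 212)))/(-204906) = 356*(-1/292) + ((⅓)*169/767)*(-1/204906) = -89/73 + ((⅓)*(1/767)*169)*(-1/204906) = -89/73 + (13/177)*(-1/204906) = -89/73 - 1/2789874 = -248298859/203660802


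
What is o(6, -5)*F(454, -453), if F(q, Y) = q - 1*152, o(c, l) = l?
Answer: -1510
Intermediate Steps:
F(q, Y) = -152 + q (F(q, Y) = q - 152 = -152 + q)
o(6, -5)*F(454, -453) = -5*(-152 + 454) = -5*302 = -1510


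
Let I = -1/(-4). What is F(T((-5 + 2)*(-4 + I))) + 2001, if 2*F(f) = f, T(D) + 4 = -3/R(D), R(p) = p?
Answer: 29983/15 ≈ 1998.9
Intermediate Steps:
I = ¼ (I = -1*(-¼) = ¼ ≈ 0.25000)
T(D) = -4 - 3/D
F(f) = f/2
F(T((-5 + 2)*(-4 + I))) + 2001 = (-4 - 3*1/((-5 + 2)*(-4 + ¼)))/2 + 2001 = (-4 - 3/((-3*(-15/4))))/2 + 2001 = (-4 - 3/45/4)/2 + 2001 = (-4 - 3*4/45)/2 + 2001 = (-4 - 4/15)/2 + 2001 = (½)*(-64/15) + 2001 = -32/15 + 2001 = 29983/15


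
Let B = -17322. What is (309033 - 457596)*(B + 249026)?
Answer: -34422641352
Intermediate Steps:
(309033 - 457596)*(B + 249026) = (309033 - 457596)*(-17322 + 249026) = -148563*231704 = -34422641352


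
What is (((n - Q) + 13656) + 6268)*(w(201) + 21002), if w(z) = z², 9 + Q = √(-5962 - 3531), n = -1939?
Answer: 1104885582 - 61403*I*√9493 ≈ 1.1049e+9 - 5.9826e+6*I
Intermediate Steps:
Q = -9 + I*√9493 (Q = -9 + √(-5962 - 3531) = -9 + √(-9493) = -9 + I*√9493 ≈ -9.0 + 97.432*I)
(((n - Q) + 13656) + 6268)*(w(201) + 21002) = (((-1939 - (-9 + I*√9493)) + 13656) + 6268)*(201² + 21002) = (((-1939 + (9 - I*√9493)) + 13656) + 6268)*(40401 + 21002) = (((-1930 - I*√9493) + 13656) + 6268)*61403 = ((11726 - I*√9493) + 6268)*61403 = (17994 - I*√9493)*61403 = 1104885582 - 61403*I*√9493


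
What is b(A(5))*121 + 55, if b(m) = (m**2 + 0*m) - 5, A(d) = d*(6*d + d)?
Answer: 3705075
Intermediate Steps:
A(d) = 7*d**2 (A(d) = d*(7*d) = 7*d**2)
b(m) = -5 + m**2 (b(m) = (m**2 + 0) - 5 = m**2 - 5 = -5 + m**2)
b(A(5))*121 + 55 = (-5 + (7*5**2)**2)*121 + 55 = (-5 + (7*25)**2)*121 + 55 = (-5 + 175**2)*121 + 55 = (-5 + 30625)*121 + 55 = 30620*121 + 55 = 3705020 + 55 = 3705075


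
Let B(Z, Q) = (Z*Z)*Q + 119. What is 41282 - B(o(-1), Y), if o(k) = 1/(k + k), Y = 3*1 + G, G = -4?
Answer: 164653/4 ≈ 41163.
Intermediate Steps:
Y = -1 (Y = 3*1 - 4 = 3 - 4 = -1)
o(k) = 1/(2*k)
B(Z, Q) = 119 + Q*Z**2 (B(Z, Q) = Z**2*Q + 119 = Q*Z**2 + 119 = 119 + Q*Z**2)
41282 - B(o(-1), Y) = 41282 - (119 - ((1/2)/(-1))**2) = 41282 - (119 - ((1/2)*(-1))**2) = 41282 - (119 - (-1/2)**2) = 41282 - (119 - 1*1/4) = 41282 - (119 - 1/4) = 41282 - 1*475/4 = 41282 - 475/4 = 164653/4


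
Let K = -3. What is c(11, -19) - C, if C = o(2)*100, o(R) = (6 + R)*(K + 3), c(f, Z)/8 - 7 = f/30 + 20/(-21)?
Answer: 1796/35 ≈ 51.314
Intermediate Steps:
c(f, Z) = 1016/21 + 4*f/15 (c(f, Z) = 56 + 8*(f/30 + 20/(-21)) = 56 + 8*(f*(1/30) + 20*(-1/21)) = 56 + 8*(f/30 - 20/21) = 56 + 8*(-20/21 + f/30) = 56 + (-160/21 + 4*f/15) = 1016/21 + 4*f/15)
o(R) = 0 (o(R) = (6 + R)*(-3 + 3) = (6 + R)*0 = 0)
C = 0 (C = 0*100 = 0)
c(11, -19) - C = (1016/21 + (4/15)*11) - 1*0 = (1016/21 + 44/15) + 0 = 1796/35 + 0 = 1796/35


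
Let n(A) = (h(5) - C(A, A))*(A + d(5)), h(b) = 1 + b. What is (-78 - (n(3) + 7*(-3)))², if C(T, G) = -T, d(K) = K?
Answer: 16641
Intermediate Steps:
n(A) = (5 + A)*(6 + A) (n(A) = ((1 + 5) - (-1)*A)*(A + 5) = (6 + A)*(5 + A) = (5 + A)*(6 + A))
(-78 - (n(3) + 7*(-3)))² = (-78 - ((30 + 3² + 11*3) + 7*(-3)))² = (-78 - ((30 + 9 + 33) - 21))² = (-78 - (72 - 21))² = (-78 - 1*51)² = (-78 - 51)² = (-129)² = 16641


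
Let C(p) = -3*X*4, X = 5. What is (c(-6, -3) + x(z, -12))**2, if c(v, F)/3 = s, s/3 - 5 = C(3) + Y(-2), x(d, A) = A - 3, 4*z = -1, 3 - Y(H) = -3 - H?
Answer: 224676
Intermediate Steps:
Y(H) = 6 + H (Y(H) = 3 - (-3 - H) = 3 + (3 + H) = 6 + H)
C(p) = -60 (C(p) = -3*5*4 = -15*4 = -60)
z = -1/4 (z = (1/4)*(-1) = -1/4 ≈ -0.25000)
x(d, A) = -3 + A
s = -153 (s = 15 + 3*(-60 + (6 - 2)) = 15 + 3*(-60 + 4) = 15 + 3*(-56) = 15 - 168 = -153)
c(v, F) = -459 (c(v, F) = 3*(-153) = -459)
(c(-6, -3) + x(z, -12))**2 = (-459 + (-3 - 12))**2 = (-459 - 15)**2 = (-474)**2 = 224676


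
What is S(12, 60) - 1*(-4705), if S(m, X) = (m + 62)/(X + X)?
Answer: 282337/60 ≈ 4705.6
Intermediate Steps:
S(m, X) = (62 + m)/(2*X) (S(m, X) = (62 + m)/((2*X)) = (62 + m)*(1/(2*X)) = (62 + m)/(2*X))
S(12, 60) - 1*(-4705) = (1/2)*(62 + 12)/60 - 1*(-4705) = (1/2)*(1/60)*74 + 4705 = 37/60 + 4705 = 282337/60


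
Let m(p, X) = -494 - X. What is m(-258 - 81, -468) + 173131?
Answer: 173105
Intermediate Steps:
m(-258 - 81, -468) + 173131 = (-494 - 1*(-468)) + 173131 = (-494 + 468) + 173131 = -26 + 173131 = 173105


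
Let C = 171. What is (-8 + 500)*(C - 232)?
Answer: -30012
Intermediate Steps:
(-8 + 500)*(C - 232) = (-8 + 500)*(171 - 232) = 492*(-61) = -30012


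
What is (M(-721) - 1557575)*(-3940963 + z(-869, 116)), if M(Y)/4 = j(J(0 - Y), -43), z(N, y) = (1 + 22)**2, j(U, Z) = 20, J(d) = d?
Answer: 6137206252830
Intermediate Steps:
z(N, y) = 529 (z(N, y) = 23**2 = 529)
M(Y) = 80 (M(Y) = 4*20 = 80)
(M(-721) - 1557575)*(-3940963 + z(-869, 116)) = (80 - 1557575)*(-3940963 + 529) = -1557495*(-3940434) = 6137206252830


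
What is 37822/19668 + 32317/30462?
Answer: 24829785/8321203 ≈ 2.9839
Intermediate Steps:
37822/19668 + 32317/30462 = 37822*(1/19668) + 32317*(1/30462) = 18911/9834 + 32317/30462 = 24829785/8321203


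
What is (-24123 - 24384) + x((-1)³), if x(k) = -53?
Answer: -48560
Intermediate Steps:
(-24123 - 24384) + x((-1)³) = (-24123 - 24384) - 53 = -48507 - 53 = -48560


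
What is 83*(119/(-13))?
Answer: -9877/13 ≈ -759.77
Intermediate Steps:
83*(119/(-13)) = 83*(119*(-1/13)) = 83*(-119/13) = -9877/13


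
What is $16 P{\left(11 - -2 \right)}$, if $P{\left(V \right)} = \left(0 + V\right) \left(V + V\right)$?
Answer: $5408$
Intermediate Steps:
$P{\left(V \right)} = 2 V^{2}$ ($P{\left(V \right)} = V 2 V = 2 V^{2}$)
$16 P{\left(11 - -2 \right)} = 16 \cdot 2 \left(11 - -2\right)^{2} = 16 \cdot 2 \left(11 + 2\right)^{2} = 16 \cdot 2 \cdot 13^{2} = 16 \cdot 2 \cdot 169 = 16 \cdot 338 = 5408$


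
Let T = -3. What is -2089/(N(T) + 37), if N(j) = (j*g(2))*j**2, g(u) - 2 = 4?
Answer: 2089/125 ≈ 16.712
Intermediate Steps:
g(u) = 6 (g(u) = 2 + 4 = 6)
N(j) = 6*j**3 (N(j) = (j*6)*j**2 = (6*j)*j**2 = 6*j**3)
-2089/(N(T) + 37) = -2089/(6*(-3)**3 + 37) = -2089/(6*(-27) + 37) = -2089/(-162 + 37) = -2089/(-125) = -2089*(-1/125) = 2089/125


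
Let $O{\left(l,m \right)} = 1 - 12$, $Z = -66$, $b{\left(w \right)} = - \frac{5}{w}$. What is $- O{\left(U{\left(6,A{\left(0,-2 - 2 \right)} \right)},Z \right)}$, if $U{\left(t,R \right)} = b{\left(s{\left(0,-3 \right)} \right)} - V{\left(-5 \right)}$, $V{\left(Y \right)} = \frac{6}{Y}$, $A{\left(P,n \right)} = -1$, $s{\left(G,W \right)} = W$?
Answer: $11$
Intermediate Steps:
$U{\left(t,R \right)} = \frac{43}{15}$ ($U{\left(t,R \right)} = - \frac{5}{-3} - \frac{6}{-5} = \left(-5\right) \left(- \frac{1}{3}\right) - 6 \left(- \frac{1}{5}\right) = \frac{5}{3} - - \frac{6}{5} = \frac{5}{3} + \frac{6}{5} = \frac{43}{15}$)
$O{\left(l,m \right)} = -11$ ($O{\left(l,m \right)} = 1 - 12 = -11$)
$- O{\left(U{\left(6,A{\left(0,-2 - 2 \right)} \right)},Z \right)} = \left(-1\right) \left(-11\right) = 11$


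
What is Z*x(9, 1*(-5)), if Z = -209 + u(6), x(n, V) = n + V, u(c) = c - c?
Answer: -836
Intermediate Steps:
u(c) = 0
x(n, V) = V + n
Z = -209 (Z = -209 + 0 = -209)
Z*x(9, 1*(-5)) = -209*(1*(-5) + 9) = -209*(-5 + 9) = -209*4 = -836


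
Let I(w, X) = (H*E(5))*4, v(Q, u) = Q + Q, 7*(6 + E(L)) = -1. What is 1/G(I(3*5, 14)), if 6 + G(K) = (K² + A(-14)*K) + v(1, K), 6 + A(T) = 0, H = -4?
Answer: 49/444252 ≈ 0.00011030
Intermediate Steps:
E(L) = -43/7 (E(L) = -6 + (⅐)*(-1) = -6 - ⅐ = -43/7)
A(T) = -6 (A(T) = -6 + 0 = -6)
v(Q, u) = 2*Q
I(w, X) = 688/7 (I(w, X) = -4*(-43/7)*4 = (172/7)*4 = 688/7)
G(K) = -4 + K² - 6*K (G(K) = -6 + ((K² - 6*K) + 2*1) = -6 + ((K² - 6*K) + 2) = -6 + (2 + K² - 6*K) = -4 + K² - 6*K)
1/G(I(3*5, 14)) = 1/(-4 + (688/7)² - 6*688/7) = 1/(-4 + 473344/49 - 4128/7) = 1/(444252/49) = 49/444252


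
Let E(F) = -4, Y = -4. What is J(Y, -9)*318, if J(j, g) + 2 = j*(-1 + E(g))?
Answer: 5724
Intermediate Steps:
J(j, g) = -2 - 5*j (J(j, g) = -2 + j*(-1 - 4) = -2 + j*(-5) = -2 - 5*j)
J(Y, -9)*318 = (-2 - 5*(-4))*318 = (-2 + 20)*318 = 18*318 = 5724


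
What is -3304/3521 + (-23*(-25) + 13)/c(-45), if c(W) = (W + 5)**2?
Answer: -114859/201200 ≈ -0.57087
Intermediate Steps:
c(W) = (5 + W)**2
-3304/3521 + (-23*(-25) + 13)/c(-45) = -3304/3521 + (-23*(-25) + 13)/((5 - 45)**2) = -3304*1/3521 + (575 + 13)/((-40)**2) = -472/503 + 588/1600 = -472/503 + 588*(1/1600) = -472/503 + 147/400 = -114859/201200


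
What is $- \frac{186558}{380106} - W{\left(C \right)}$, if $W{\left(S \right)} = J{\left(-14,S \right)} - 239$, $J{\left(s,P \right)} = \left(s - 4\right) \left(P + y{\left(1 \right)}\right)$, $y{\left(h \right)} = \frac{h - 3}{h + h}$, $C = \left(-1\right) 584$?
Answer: $- \frac{651976234}{63351} \approx -10291.0$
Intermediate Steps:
$C = -584$
$y{\left(h \right)} = \frac{-3 + h}{2 h}$
$J{\left(s,P \right)} = \left(-1 + P\right) \left(-4 + s\right)$ ($J{\left(s,P \right)} = \left(s - 4\right) \left(P + \frac{-3 + 1}{2 \cdot 1}\right) = \left(-4 + s\right) \left(P + \frac{1}{2} \cdot 1 \left(-2\right)\right) = \left(-4 + s\right) \left(P - 1\right) = \left(-4 + s\right) \left(-1 + P\right) = \left(-1 + P\right) \left(-4 + s\right)$)
$W{\left(S \right)} = -221 - 18 S$ ($W{\left(S \right)} = \left(4 - -14 - 4 S + S \left(-14\right)\right) - 239 = \left(4 + 14 - 4 S - 14 S\right) - 239 = \left(18 - 18 S\right) - 239 = -221 - 18 S$)
$- \frac{186558}{380106} - W{\left(C \right)} = - \frac{186558}{380106} - \left(-221 - -10512\right) = \left(-186558\right) \frac{1}{380106} - \left(-221 + 10512\right) = - \frac{31093}{63351} - 10291 = - \frac{651976234}{63351}$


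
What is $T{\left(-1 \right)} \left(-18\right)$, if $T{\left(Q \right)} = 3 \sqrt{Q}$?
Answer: $- 54 i \approx - 54.0 i$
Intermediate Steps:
$T{\left(-1 \right)} \left(-18\right) = 3 \sqrt{-1} \left(-18\right) = 3 i \left(-18\right) = - 54 i$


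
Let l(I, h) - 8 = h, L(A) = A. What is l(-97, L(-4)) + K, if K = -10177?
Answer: -10173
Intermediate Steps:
l(I, h) = 8 + h
l(-97, L(-4)) + K = (8 - 4) - 10177 = 4 - 10177 = -10173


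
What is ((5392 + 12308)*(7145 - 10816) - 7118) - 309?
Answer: -64984127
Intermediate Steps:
((5392 + 12308)*(7145 - 10816) - 7118) - 309 = (17700*(-3671) - 7118) - 309 = (-64976700 - 7118) - 309 = -64983818 - 309 = -64984127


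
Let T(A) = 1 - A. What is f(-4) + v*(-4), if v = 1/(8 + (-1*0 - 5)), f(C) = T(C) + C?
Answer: -⅓ ≈ -0.33333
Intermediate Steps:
f(C) = 1 (f(C) = (1 - C) + C = 1)
v = ⅓ (v = 1/(8 + (0 - 5)) = 1/(8 - 5) = 1/3 = ⅓ ≈ 0.33333)
f(-4) + v*(-4) = 1 + (⅓)*(-4) = 1 - 4/3 = -⅓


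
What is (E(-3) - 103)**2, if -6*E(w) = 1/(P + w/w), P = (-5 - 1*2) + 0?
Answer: 13741849/1296 ≈ 10603.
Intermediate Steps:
P = -7 (P = (-5 - 2) + 0 = -7 + 0 = -7)
E(w) = 1/36 (E(w) = -1/(6*(-7 + w/w)) = -1/(6*(-7 + 1)) = -1/6/(-6) = -1/6*(-1/6) = 1/36)
(E(-3) - 103)**2 = (1/36 - 103)**2 = (-3707/36)**2 = 13741849/1296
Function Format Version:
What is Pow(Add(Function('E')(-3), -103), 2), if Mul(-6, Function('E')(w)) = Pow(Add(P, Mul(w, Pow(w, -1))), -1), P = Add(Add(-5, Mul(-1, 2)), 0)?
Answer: Rational(13741849, 1296) ≈ 10603.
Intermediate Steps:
P = -7 (P = Add(Add(-5, -2), 0) = Add(-7, 0) = -7)
Function('E')(w) = Rational(1, 36) (Function('E')(w) = Mul(Rational(-1, 6), Pow(Add(-7, Mul(w, Pow(w, -1))), -1)) = Mul(Rational(-1, 6), Pow(Add(-7, 1), -1)) = Mul(Rational(-1, 6), Pow(-6, -1)) = Mul(Rational(-1, 6), Rational(-1, 6)) = Rational(1, 36))
Pow(Add(Function('E')(-3), -103), 2) = Pow(Add(Rational(1, 36), -103), 2) = Pow(Rational(-3707, 36), 2) = Rational(13741849, 1296)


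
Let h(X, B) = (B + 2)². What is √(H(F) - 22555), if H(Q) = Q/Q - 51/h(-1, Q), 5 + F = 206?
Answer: 13*I*√5499573/203 ≈ 150.18*I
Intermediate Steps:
F = 201 (F = -5 + 206 = 201)
h(X, B) = (2 + B)²
H(Q) = 1 - 51/(2 + Q)² (H(Q) = Q/Q - 51/(2 + Q)² = 1 - 51/(2 + Q)²)
√(H(F) - 22555) = √((1 - 51/(2 + 201)²) - 22555) = √((1 - 51/203²) - 22555) = √((1 - 51*1/41209) - 22555) = √((1 - 51/41209) - 22555) = √(41158/41209 - 22555) = √(-929427837/41209) = 13*I*√5499573/203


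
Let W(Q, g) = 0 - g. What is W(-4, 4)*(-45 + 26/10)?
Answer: 848/5 ≈ 169.60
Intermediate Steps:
W(Q, g) = -g
W(-4, 4)*(-45 + 26/10) = (-1*4)*(-45 + 26/10) = -4*(-45 + 26*(⅒)) = -4*(-45 + 13/5) = -4*(-212/5) = 848/5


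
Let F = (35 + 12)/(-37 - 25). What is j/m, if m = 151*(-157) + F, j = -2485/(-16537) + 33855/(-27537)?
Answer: 10156234260/223117827428363 ≈ 4.5520e-5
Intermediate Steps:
F = -47/62 (F = 47/(-62) = 47*(-1/62) = -47/62 ≈ -0.75806)
j = -163810230/151793123 (j = -2485*(-1/16537) + 33855*(-1/27537) = 2485/16537 - 11285/9179 = -163810230/151793123 ≈ -1.0792)
m = -1469881/62 (m = 151*(-157) - 47/62 = -23707 - 47/62 = -1469881/62 ≈ -23708.)
j/m = -163810230/(151793123*(-1469881/62)) = -163810230/151793123*(-62/1469881) = 10156234260/223117827428363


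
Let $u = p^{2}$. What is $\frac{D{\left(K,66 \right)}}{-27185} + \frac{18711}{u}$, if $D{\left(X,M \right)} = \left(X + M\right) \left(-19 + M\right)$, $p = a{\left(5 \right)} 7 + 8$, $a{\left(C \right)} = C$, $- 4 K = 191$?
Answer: $\frac{2028290221}{201060260} \approx 10.088$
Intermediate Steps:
$K = - \frac{191}{4}$ ($K = \left(- \frac{1}{4}\right) 191 = - \frac{191}{4} \approx -47.75$)
$p = 43$ ($p = 5 \cdot 7 + 8 = 35 + 8 = 43$)
$u = 1849$ ($u = 43^{2} = 1849$)
$D{\left(X,M \right)} = \left(-19 + M\right) \left(M + X\right)$ ($D{\left(X,M \right)} = \left(M + X\right) \left(-19 + M\right) = \left(-19 + M\right) \left(M + X\right)$)
$\frac{D{\left(K,66 \right)}}{-27185} + \frac{18711}{u} = \frac{66^{2} - 1254 - - \frac{3629}{4} + 66 \left(- \frac{191}{4}\right)}{-27185} + \frac{18711}{1849} = \left(4356 - 1254 + \frac{3629}{4} - \frac{6303}{2}\right) \left(- \frac{1}{27185}\right) + 18711 \cdot \frac{1}{1849} = \frac{3431}{4} \left(- \frac{1}{27185}\right) + \frac{18711}{1849} = - \frac{3431}{108740} + \frac{18711}{1849} = \frac{2028290221}{201060260}$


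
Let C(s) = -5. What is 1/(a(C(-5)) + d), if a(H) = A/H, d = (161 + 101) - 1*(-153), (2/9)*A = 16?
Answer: 5/2003 ≈ 0.0024963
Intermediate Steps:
A = 72 (A = (9/2)*16 = 72)
d = 415 (d = 262 + 153 = 415)
a(H) = 72/H
1/(a(C(-5)) + d) = 1/(72/(-5) + 415) = 1/(72*(-⅕) + 415) = 1/(-72/5 + 415) = 1/(2003/5) = 5/2003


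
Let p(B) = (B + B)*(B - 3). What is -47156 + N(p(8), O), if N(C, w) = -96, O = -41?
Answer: -47252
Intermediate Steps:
p(B) = 2*B*(-3 + B) (p(B) = (2*B)*(-3 + B) = 2*B*(-3 + B))
-47156 + N(p(8), O) = -47156 - 96 = -47252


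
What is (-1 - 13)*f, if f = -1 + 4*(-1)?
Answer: 70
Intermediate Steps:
f = -5 (f = -1 - 4 = -5)
(-1 - 13)*f = (-1 - 13)*(-5) = -14*(-5) = 70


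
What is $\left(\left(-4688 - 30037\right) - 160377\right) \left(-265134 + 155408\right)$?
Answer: $21407762052$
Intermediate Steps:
$\left(\left(-4688 - 30037\right) - 160377\right) \left(-265134 + 155408\right) = \left(\left(-4688 - 30037\right) - 160377\right) \left(-109726\right) = \left(-34725 - 160377\right) \left(-109726\right) = \left(-195102\right) \left(-109726\right) = 21407762052$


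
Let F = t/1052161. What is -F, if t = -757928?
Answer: 757928/1052161 ≈ 0.72035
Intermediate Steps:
F = -757928/1052161 ≈ -0.72035
-F = -1*(-757928/1052161) = 757928/1052161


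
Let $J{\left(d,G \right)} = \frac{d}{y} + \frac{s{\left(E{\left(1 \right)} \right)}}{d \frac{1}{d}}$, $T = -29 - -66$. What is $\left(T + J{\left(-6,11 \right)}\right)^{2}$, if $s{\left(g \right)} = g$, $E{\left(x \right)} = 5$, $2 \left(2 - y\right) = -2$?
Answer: $1600$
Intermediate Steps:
$y = 3$ ($y = 2 - -1 = 2 + 1 = 3$)
$T = 37$ ($T = -29 + 66 = 37$)
$J{\left(d,G \right)} = 5 + \frac{d}{3}$ ($J{\left(d,G \right)} = \frac{d}{3} + \frac{5}{d \frac{1}{d}} = d \frac{1}{3} + \frac{5}{1} = \frac{d}{3} + 5 \cdot 1 = \frac{d}{3} + 5 = 5 + \frac{d}{3}$)
$\left(T + J{\left(-6,11 \right)}\right)^{2} = \left(37 + \left(5 + \frac{1}{3} \left(-6\right)\right)\right)^{2} = \left(37 + \left(5 - 2\right)\right)^{2} = \left(37 + 3\right)^{2} = 40^{2} = 1600$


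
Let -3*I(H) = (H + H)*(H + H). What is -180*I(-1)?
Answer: 240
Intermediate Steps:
I(H) = -4*H²/3 (I(H) = -(H + H)*(H + H)/3 = -2*H*2*H/3 = -4*H²/3)
-180*I(-1) = -(-240)*(-1)² = -(-240) = -180*(-4/3) = 240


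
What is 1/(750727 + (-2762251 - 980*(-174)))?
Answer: -1/1841004 ≈ -5.4318e-7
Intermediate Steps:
1/(750727 + (-2762251 - 980*(-174))) = 1/(750727 + (-2762251 - 1*(-170520))) = 1/(750727 + (-2762251 + 170520)) = 1/(750727 - 2591731) = 1/(-1841004) = -1/1841004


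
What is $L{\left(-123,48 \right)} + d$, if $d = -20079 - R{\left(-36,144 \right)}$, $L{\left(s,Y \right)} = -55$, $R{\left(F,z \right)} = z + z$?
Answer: $-20422$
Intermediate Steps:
$R{\left(F,z \right)} = 2 z$
$d = -20367$ ($d = -20079 - 2 \cdot 144 = -20079 - 288 = -20367$)
$L{\left(-123,48 \right)} + d = -55 - 20367 = -20422$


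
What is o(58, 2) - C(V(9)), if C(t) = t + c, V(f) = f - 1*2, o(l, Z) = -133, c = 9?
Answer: -149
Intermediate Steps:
V(f) = -2 + f (V(f) = f - 2 = -2 + f)
C(t) = 9 + t (C(t) = t + 9 = 9 + t)
o(58, 2) - C(V(9)) = -133 - (9 + (-2 + 9)) = -133 - (9 + 7) = -133 - 1*16 = -133 - 16 = -149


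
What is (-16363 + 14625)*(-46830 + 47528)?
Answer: -1213124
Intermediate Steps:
(-16363 + 14625)*(-46830 + 47528) = -1738*698 = -1213124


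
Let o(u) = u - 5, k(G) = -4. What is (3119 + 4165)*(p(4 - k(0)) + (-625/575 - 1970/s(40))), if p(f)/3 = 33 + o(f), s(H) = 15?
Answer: -4091180/23 ≈ -1.7788e+5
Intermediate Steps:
o(u) = -5 + u
p(f) = 84 + 3*f (p(f) = 3*(33 + (-5 + f)) = 3*(28 + f) = 84 + 3*f)
(3119 + 4165)*(p(4 - k(0)) + (-625/575 - 1970/s(40))) = (3119 + 4165)*((84 + 3*(4 - 1*(-4))) + (-625/575 - 1970/15)) = 7284*((84 + 3*(4 + 4)) + (-625*1/575 - 1970*1/15)) = 7284*((84 + 3*8) + (-25/23 - 394/3)) = 7284*((84 + 24) - 9137/69) = 7284*(108 - 9137/69) = 7284*(-1685/69) = -4091180/23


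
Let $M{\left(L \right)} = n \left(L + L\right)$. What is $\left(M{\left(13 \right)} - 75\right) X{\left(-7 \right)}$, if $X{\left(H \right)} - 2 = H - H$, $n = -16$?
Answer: $-982$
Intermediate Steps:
$M{\left(L \right)} = - 32 L$ ($M{\left(L \right)} = - 16 \left(L + L\right) = - 16 \cdot 2 L = - 32 L$)
$X{\left(H \right)} = 2$ ($X{\left(H \right)} = 2 + \left(H - H\right) = 2 + 0 = 2$)
$\left(M{\left(13 \right)} - 75\right) X{\left(-7 \right)} = \left(\left(-32\right) 13 - 75\right) 2 = \left(-416 - 75\right) 2 = \left(-491\right) 2 = -982$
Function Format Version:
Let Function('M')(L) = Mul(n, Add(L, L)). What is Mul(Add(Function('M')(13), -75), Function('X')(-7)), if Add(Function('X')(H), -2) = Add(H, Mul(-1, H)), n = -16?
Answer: -982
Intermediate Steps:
Function('M')(L) = Mul(-32, L) (Function('M')(L) = Mul(-16, Add(L, L)) = Mul(-16, Mul(2, L)) = Mul(-32, L))
Function('X')(H) = 2 (Function('X')(H) = Add(2, Add(H, Mul(-1, H))) = Add(2, 0) = 2)
Mul(Add(Function('M')(13), -75), Function('X')(-7)) = Mul(Add(Mul(-32, 13), -75), 2) = Mul(Add(-416, -75), 2) = Mul(-491, 2) = -982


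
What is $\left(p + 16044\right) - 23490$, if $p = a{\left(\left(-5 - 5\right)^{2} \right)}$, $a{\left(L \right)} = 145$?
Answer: $-7301$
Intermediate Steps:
$p = 145$
$\left(p + 16044\right) - 23490 = \left(145 + 16044\right) - 23490 = 16189 - 23490 = -7301$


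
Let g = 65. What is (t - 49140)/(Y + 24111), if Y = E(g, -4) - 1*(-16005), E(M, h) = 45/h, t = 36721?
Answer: -49676/160419 ≈ -0.30966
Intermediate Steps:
Y = 63975/4 (Y = 45/(-4) - 1*(-16005) = 45*(-¼) + 16005 = -45/4 + 16005 = 63975/4 ≈ 15994.)
(t - 49140)/(Y + 24111) = (36721 - 49140)/(63975/4 + 24111) = -12419/160419/4 = -12419*4/160419 = -49676/160419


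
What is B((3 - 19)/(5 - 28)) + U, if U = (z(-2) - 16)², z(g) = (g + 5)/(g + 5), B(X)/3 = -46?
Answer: 87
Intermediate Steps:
B(X) = -138 (B(X) = 3*(-46) = -138)
z(g) = 1 (z(g) = (5 + g)/(5 + g) = 1)
U = 225 (U = (1 - 16)² = (-15)² = 225)
B((3 - 19)/(5 - 28)) + U = -138 + 225 = 87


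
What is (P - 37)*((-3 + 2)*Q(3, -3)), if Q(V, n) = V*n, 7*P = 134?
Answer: -1125/7 ≈ -160.71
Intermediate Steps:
P = 134/7 (P = (1/7)*134 = 134/7 ≈ 19.143)
(P - 37)*((-3 + 2)*Q(3, -3)) = (134/7 - 37)*((-3 + 2)*(3*(-3))) = -(-125)*(-9)/7 = -125/7*9 = -1125/7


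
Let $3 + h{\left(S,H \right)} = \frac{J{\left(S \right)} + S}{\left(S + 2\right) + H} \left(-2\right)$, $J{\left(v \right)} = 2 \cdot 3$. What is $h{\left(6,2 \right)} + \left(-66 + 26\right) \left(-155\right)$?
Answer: $\frac{30973}{5} \approx 6194.6$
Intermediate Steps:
$J{\left(v \right)} = 6$
$h{\left(S,H \right)} = -3 - \frac{2 \left(6 + S\right)}{2 + H + S}$ ($h{\left(S,H \right)} = -3 + \frac{6 + S}{\left(S + 2\right) + H} \left(-2\right) = -3 + \frac{6 + S}{\left(2 + S\right) + H} \left(-2\right) = -3 + \frac{6 + S}{2 + H + S} \left(-2\right) = -3 - \frac{2 \left(6 + S\right)}{2 + H + S}$)
$h{\left(6,2 \right)} + \left(-66 + 26\right) \left(-155\right) = \frac{-18 - 30 - 6}{2 + 2 + 6} + \left(-66 + 26\right) \left(-155\right) = \frac{-18 - 30 - 6}{10} - -6200 = \frac{1}{10} \left(-54\right) + 6200 = - \frac{27}{5} + 6200 = \frac{30973}{5}$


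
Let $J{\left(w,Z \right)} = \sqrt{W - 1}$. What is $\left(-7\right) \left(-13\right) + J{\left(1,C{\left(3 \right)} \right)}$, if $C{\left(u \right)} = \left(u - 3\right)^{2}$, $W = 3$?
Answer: $91 + \sqrt{2} \approx 92.414$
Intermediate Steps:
$C{\left(u \right)} = \left(-3 + u\right)^{2}$
$J{\left(w,Z \right)} = \sqrt{2}$ ($J{\left(w,Z \right)} = \sqrt{3 - 1} = \sqrt{2}$)
$\left(-7\right) \left(-13\right) + J{\left(1,C{\left(3 \right)} \right)} = \left(-7\right) \left(-13\right) + \sqrt{2} = 91 + \sqrt{2}$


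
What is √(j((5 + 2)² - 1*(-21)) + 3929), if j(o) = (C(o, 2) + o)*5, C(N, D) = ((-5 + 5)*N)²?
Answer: √4279 ≈ 65.414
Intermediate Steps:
C(N, D) = 0 (C(N, D) = (0*N)² = 0² = 0)
j(o) = 5*o (j(o) = (0 + o)*5 = o*5 = 5*o)
√(j((5 + 2)² - 1*(-21)) + 3929) = √(5*((5 + 2)² - 1*(-21)) + 3929) = √(5*(7² + 21) + 3929) = √(5*(49 + 21) + 3929) = √(5*70 + 3929) = √(350 + 3929) = √4279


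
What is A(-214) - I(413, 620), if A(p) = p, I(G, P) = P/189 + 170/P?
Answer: -2549305/11718 ≈ -217.55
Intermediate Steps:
I(G, P) = 170/P + P/189 (I(G, P) = P*(1/189) + 170/P = P/189 + 170/P = 170/P + P/189)
A(-214) - I(413, 620) = -214 - (170/620 + (1/189)*620) = -214 - (170*(1/620) + 620/189) = -214 - (17/62 + 620/189) = -214 - 1*41653/11718 = -214 - 41653/11718 = -2549305/11718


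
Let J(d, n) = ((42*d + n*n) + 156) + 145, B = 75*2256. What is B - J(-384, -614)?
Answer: -191969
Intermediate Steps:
B = 169200
J(d, n) = 301 + n**2 + 42*d (J(d, n) = ((42*d + n**2) + 156) + 145 = ((n**2 + 42*d) + 156) + 145 = (156 + n**2 + 42*d) + 145 = 301 + n**2 + 42*d)
B - J(-384, -614) = 169200 - (301 + (-614)**2 + 42*(-384)) = 169200 - (301 + 376996 - 16128) = 169200 - 1*361169 = 169200 - 361169 = -191969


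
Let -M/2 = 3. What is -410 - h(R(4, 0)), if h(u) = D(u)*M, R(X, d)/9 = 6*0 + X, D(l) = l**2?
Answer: 7366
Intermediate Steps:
M = -6 (M = -2*3 = -6)
R(X, d) = 9*X (R(X, d) = 9*(6*0 + X) = 9*(0 + X) = 9*X)
h(u) = -6*u**2 (h(u) = u**2*(-6) = -6*u**2)
-410 - h(R(4, 0)) = -410 - (-6)*(9*4)**2 = -410 - (-6)*36**2 = -410 - (-6)*1296 = -410 - 1*(-7776) = -410 + 7776 = 7366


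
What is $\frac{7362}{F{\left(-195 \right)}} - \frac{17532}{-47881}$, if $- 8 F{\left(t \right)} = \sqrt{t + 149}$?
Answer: $\frac{17532}{47881} + \frac{29448 i \sqrt{46}}{23} \approx 0.36616 + 8683.7 i$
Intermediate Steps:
$F{\left(t \right)} = - \frac{\sqrt{149 + t}}{8}$ ($F{\left(t \right)} = - \frac{\sqrt{t + 149}}{8} = - \frac{\sqrt{149 + t}}{8}$)
$\frac{7362}{F{\left(-195 \right)}} - \frac{17532}{-47881} = \frac{7362}{\left(- \frac{1}{8}\right) \sqrt{149 - 195}} - \frac{17532}{-47881} = \frac{7362}{\left(- \frac{1}{8}\right) \sqrt{-46}} - - \frac{17532}{47881} = \frac{7362}{\left(- \frac{1}{8}\right) i \sqrt{46}} + \frac{17532}{47881} = 7362 \frac{4 i \sqrt{46}}{23} + \frac{17532}{47881} = \frac{29448 i \sqrt{46}}{23} + \frac{17532}{47881} = \frac{17532}{47881} + \frac{29448 i \sqrt{46}}{23}$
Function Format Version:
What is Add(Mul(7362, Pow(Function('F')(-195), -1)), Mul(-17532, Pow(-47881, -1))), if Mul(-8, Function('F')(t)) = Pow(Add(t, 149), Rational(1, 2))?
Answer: Add(Rational(17532, 47881), Mul(Rational(29448, 23), I, Pow(46, Rational(1, 2)))) ≈ Add(0.36616, Mul(8683.7, I))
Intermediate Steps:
Function('F')(t) = Mul(Rational(-1, 8), Pow(Add(149, t), Rational(1, 2))) (Function('F')(t) = Mul(Rational(-1, 8), Pow(Add(t, 149), Rational(1, 2))) = Mul(Rational(-1, 8), Pow(Add(149, t), Rational(1, 2))))
Add(Mul(7362, Pow(Function('F')(-195), -1)), Mul(-17532, Pow(-47881, -1))) = Add(Mul(7362, Pow(Mul(Rational(-1, 8), Pow(Add(149, -195), Rational(1, 2))), -1)), Mul(-17532, Pow(-47881, -1))) = Add(Mul(7362, Pow(Mul(Rational(-1, 8), Pow(-46, Rational(1, 2))), -1)), Mul(-17532, Rational(-1, 47881))) = Add(Mul(7362, Pow(Mul(Rational(-1, 8), Mul(I, Pow(46, Rational(1, 2)))), -1)), Rational(17532, 47881)) = Add(Mul(7362, Pow(Mul(Rational(-1, 8), I, Pow(46, Rational(1, 2))), -1)), Rational(17532, 47881)) = Add(Mul(7362, Mul(Rational(4, 23), I, Pow(46, Rational(1, 2)))), Rational(17532, 47881)) = Add(Mul(Rational(29448, 23), I, Pow(46, Rational(1, 2))), Rational(17532, 47881)) = Add(Rational(17532, 47881), Mul(Rational(29448, 23), I, Pow(46, Rational(1, 2))))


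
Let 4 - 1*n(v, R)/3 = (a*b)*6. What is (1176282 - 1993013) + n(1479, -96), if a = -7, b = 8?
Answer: -815711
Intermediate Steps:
n(v, R) = 1020 (n(v, R) = 12 - 3*(-7*8)*6 = 12 - (-168)*6 = 12 - 3*(-336) = 12 + 1008 = 1020)
(1176282 - 1993013) + n(1479, -96) = (1176282 - 1993013) + 1020 = -816731 + 1020 = -815711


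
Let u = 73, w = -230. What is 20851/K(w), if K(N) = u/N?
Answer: -4795730/73 ≈ -65695.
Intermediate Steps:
K(N) = 73/N
20851/K(w) = 20851/((73/(-230))) = 20851/((73*(-1/230))) = 20851/(-73/230) = 20851*(-230/73) = -4795730/73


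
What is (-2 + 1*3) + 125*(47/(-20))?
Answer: -1171/4 ≈ -292.75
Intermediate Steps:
(-2 + 1*3) + 125*(47/(-20)) = (-2 + 3) + 125*(47*(-1/20)) = 1 + 125*(-47/20) = 1 - 1175/4 = -1171/4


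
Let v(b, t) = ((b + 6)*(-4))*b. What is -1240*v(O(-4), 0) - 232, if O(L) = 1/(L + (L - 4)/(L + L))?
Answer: -86408/9 ≈ -9600.9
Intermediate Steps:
O(L) = 1/(L + (-4 + L)/(2*L)) (O(L) = 1/(L + (-4 + L)/((2*L))) = 1/(L + (-4 + L)*(1/(2*L))) = 1/(L + (-4 + L)/(2*L)))
v(b, t) = b*(-24 - 4*b) (v(b, t) = ((6 + b)*(-4))*b = (-24 - 4*b)*b = b*(-24 - 4*b))
-1240*v(O(-4), 0) - 232 = -(-4960)*2*(-4)/(-4 - 4 + 2*(-4)**2)*(6 + 2*(-4)/(-4 - 4 + 2*(-4)**2)) - 232 = -(-4960)*2*(-4)/(-4 - 4 + 2*16)*(6 + 2*(-4)/(-4 - 4 + 2*16)) - 232 = -(-4960)*2*(-4)/(-4 - 4 + 32)*(6 + 2*(-4)/(-4 - 4 + 32)) - 232 = -(-4960)*2*(-4)/24*(6 + 2*(-4)/24) - 232 = -(-4960)*2*(-4)*(1/24)*(6 + 2*(-4)*(1/24)) - 232 = -(-4960)*(-1)*(6 - 1/3)/3 - 232 = -(-4960)*(-1)*17/(3*3) - 232 = -1240*68/9 - 232 = -84320/9 - 232 = -86408/9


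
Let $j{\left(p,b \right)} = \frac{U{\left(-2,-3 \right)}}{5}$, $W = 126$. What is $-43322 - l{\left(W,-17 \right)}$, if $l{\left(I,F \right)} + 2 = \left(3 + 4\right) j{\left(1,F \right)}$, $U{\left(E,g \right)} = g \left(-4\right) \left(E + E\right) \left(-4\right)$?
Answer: $- \frac{217944}{5} \approx -43589.0$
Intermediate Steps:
$U{\left(E,g \right)} = 32 E g$ ($U{\left(E,g \right)} = - 4 g 2 E \left(-4\right) = - 4 g \left(- 8 E\right) = 32 E g$)
$j{\left(p,b \right)} = \frac{192}{5}$ ($j{\left(p,b \right)} = \frac{32 \left(-2\right) \left(-3\right)}{5} = 192 \cdot \frac{1}{5} = \frac{192}{5}$)
$l{\left(I,F \right)} = \frac{1334}{5}$ ($l{\left(I,F \right)} = -2 + \left(3 + 4\right) \frac{192}{5} = -2 + 7 \cdot \frac{192}{5} = -2 + \frac{1344}{5} = \frac{1334}{5}$)
$-43322 - l{\left(W,-17 \right)} = -43322 - \frac{1334}{5} = - \frac{217944}{5}$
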